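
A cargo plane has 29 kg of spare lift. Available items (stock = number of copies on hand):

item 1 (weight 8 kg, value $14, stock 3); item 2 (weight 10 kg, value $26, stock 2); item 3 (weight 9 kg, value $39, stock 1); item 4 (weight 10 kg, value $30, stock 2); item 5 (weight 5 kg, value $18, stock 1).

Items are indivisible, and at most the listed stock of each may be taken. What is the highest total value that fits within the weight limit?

$99

Best selections within weight 29 and stock limits:
- 1×item 3 + 2×item 4: weight 29, value 99
- 1×item 2 + 1×item 3 + 1×item 4: weight 29, value 95
Best: $99.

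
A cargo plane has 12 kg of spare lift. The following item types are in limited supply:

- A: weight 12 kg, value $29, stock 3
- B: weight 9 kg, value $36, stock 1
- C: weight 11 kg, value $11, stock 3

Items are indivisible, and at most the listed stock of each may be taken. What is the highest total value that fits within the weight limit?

Best selections within weight 12 and stock limits:
- 1×B: weight 9, value 36
- 1×A: weight 12, value 29
- 1×C: weight 11, value 11
Best: $36.

$36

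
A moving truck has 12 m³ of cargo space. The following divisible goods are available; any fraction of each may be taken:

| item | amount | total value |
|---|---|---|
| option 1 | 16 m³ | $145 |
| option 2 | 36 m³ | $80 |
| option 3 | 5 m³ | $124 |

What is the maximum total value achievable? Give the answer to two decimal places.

Take in order of value per unit:
- option 3 (124/5 per unit): all 5 → value 124, running total 124.00
- option 1 (145/16 per unit): 7 of 16 → value 7×145/16 = 63.4375, running total 187.44
Total 187.44.

187.44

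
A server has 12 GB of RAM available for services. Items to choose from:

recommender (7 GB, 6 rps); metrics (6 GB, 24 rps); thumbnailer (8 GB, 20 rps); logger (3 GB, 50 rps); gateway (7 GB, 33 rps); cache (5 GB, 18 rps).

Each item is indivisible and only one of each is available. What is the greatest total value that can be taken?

83 rps

This is a 0/1 knapsack; check combinations near the capacity.
- logger+gateway: memory 3+7=10, value 50+33=83
- metrics+logger: memory 6+3=9, value 24+50=74
- thumbnailer+logger: memory 8+3=11, value 20+50=70
Best: 83 rps.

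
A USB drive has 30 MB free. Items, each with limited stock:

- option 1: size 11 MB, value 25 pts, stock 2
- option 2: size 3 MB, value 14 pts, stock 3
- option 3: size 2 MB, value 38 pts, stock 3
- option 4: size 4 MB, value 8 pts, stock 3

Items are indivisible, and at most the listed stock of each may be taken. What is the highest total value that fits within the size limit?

Best selections within size 30 and stock limits:
- 1×option 1 + 3×option 2 + 3×option 3 + 1×option 4: size 30, value 189
- 1×option 1 + 3×option 2 + 3×option 3: size 26, value 181
Best: 189 pts.

189 pts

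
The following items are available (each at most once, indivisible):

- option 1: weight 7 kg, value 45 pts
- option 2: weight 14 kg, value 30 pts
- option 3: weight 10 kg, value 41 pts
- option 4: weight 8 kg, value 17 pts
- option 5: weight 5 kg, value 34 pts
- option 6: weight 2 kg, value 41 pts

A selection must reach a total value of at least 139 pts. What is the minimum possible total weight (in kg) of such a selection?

24

Subsets with value ≥ 139, sorted by total weight:
- option 1+option 3+option 5+option 6: weight 24, value 161
- option 1+option 3+option 4+option 6: weight 27, value 144
Minimum weight: 24 kg.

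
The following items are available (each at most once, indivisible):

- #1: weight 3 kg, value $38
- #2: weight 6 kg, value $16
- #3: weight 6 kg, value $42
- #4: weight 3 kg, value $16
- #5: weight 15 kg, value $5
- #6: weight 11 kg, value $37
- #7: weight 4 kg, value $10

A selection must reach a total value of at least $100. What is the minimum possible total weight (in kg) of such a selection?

16

Subsets with value ≥ 100, sorted by total weight:
- #1+#3+#4+#7: weight 16, value 106
- #1+#2+#3+#4: weight 18, value 112
- #1+#2+#3+#7: weight 19, value 106
- #1+#3+#6: weight 20, value 117
Minimum weight: 16 kg.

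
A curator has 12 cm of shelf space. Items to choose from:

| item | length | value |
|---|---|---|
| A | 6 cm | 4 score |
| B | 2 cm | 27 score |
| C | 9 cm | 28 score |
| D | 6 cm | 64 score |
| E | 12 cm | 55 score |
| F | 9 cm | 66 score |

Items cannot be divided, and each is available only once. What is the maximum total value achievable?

93 score

Check high-value combinations within 12 cm:
- B+F: length 2+9=11, value 27+66=93
- B+D: length 2+6=8, value 27+64=91
- A+D: length 6+6=12, value 4+64=68
- F: length 9, value 66
Best: 93 score.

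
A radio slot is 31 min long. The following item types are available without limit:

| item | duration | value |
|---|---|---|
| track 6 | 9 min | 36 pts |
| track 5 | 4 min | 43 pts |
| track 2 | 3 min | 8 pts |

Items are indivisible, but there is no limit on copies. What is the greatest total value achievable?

Best value-per-unit is track 5 at 43/4; filling with it alone gives 7×43 = 301.
Optimal mix: 7×track 5 + 1×track 2 → duration 31, value 309.

309 pts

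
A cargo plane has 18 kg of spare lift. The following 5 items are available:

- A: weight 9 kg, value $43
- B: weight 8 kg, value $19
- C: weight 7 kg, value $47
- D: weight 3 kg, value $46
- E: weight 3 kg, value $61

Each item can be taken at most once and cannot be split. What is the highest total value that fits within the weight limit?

$154

Check high-value combinations within 18 kg:
- C+D+E: weight 7+3+3=13, value 47+46+61=154
- A+D+E: weight 9+3+3=15, value 43+46+61=150
- B+C+E: weight 8+7+3=18, value 19+47+61=127
Best: $154.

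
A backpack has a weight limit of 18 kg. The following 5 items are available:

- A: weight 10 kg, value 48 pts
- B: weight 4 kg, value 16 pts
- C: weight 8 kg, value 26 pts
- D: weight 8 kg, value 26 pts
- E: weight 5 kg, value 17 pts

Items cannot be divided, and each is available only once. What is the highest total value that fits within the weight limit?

74 pts

Check high-value combinations within 18 kg:
- A+C: weight 10+8=18, value 48+26=74
- A+D: weight 10+8=18, value 48+26=74
- A+E: weight 10+5=15, value 48+17=65
- A+B: weight 10+4=14, value 48+16=64
Best: 74 pts.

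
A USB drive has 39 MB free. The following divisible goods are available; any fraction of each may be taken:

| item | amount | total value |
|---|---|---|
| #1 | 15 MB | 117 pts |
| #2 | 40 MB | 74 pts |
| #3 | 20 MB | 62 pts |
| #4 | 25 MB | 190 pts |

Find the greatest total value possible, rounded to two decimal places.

Take in order of value per unit:
- #1 (117/15 per unit): all 15 → value 117, running total 117.00
- #4 (190/25 per unit): 24 of 25 → value 24×190/25 = 182.4000, running total 299.40
Total 299.40.

299.40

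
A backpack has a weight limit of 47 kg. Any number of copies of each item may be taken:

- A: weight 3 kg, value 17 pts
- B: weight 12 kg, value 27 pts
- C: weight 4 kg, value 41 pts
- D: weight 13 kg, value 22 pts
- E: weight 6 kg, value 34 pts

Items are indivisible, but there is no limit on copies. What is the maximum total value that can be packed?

468 pts

Best value-per-unit is C at 41/4; filling with it alone gives 11×41 = 451.
Optimal mix: 1×A + 11×C → weight 47, value 468.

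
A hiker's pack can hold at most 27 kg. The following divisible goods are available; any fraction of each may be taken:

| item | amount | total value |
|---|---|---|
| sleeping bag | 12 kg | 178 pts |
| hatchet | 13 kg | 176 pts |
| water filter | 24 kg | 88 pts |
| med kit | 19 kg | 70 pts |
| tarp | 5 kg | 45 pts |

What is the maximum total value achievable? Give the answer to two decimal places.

372.00

Take in order of value per unit:
- sleeping bag (178/12 per unit): all 12 → value 178, running total 178.00
- hatchet (176/13 per unit): all 13 → value 176, running total 354.00
- tarp (45/5 per unit): 2 of 5 → value 2×45/5 = 18.0000, running total 372.00
Total 372.00.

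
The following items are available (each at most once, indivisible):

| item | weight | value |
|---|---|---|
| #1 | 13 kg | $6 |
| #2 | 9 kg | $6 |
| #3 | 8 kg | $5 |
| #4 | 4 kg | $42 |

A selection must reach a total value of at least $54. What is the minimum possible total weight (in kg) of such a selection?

Subsets with value ≥ 54, sorted by total weight:
- #1+#2+#4: weight 26, value 54
- #1+#2+#3+#4: weight 34, value 59
Minimum weight: 26 kg.

26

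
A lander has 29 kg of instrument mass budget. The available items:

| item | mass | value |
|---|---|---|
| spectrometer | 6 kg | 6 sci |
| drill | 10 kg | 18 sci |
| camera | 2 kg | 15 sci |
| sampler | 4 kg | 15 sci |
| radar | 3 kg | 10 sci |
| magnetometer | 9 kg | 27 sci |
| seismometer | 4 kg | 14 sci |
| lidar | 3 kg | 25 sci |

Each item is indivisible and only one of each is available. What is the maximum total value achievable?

Check high-value combinations within 29 kg:
- camera+sampler+radar+magnetometer+seismometer+lidar: mass 2+4+3+9+4+3=25, value 15+15+10+27+14+25=106
- spectrometer+camera+sampler+magnetometer+seismometer+lidar: mass 6+2+4+9+4+3=28, value 6+15+15+27+14+25=102
- drill+camera+sampler+magnetometer+lidar: mass 10+2+4+9+3=28, value 18+15+15+27+25=100
Best: 106 sci.

106 sci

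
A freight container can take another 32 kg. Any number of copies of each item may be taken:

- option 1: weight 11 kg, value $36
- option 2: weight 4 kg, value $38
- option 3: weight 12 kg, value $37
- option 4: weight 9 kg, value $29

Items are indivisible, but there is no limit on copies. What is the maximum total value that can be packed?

$304

Best value-per-unit is option 2 at 38/4, and filling with it alone uses weight 8×4=32. No mix of the others beats 8×38 = 304.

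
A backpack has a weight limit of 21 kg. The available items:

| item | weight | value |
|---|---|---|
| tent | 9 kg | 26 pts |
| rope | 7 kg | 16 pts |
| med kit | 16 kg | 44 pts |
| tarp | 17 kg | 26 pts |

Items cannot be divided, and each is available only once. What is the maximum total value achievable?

44 pts

Check high-value combinations within 21 kg:
- med kit: weight 16, value 44
- tent+rope: weight 9+7=16, value 26+16=42
- tent: weight 9, value 26
- tarp: weight 17, value 26
- rope: weight 7, value 16
Best: 44 pts.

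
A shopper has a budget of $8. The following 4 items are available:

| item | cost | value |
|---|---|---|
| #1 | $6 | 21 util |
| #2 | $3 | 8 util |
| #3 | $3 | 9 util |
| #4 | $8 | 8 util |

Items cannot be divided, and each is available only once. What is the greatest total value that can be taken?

Check high-value combinations within $8:
- #1: cost 6, value 21
- #2+#3: cost 3+3=6, value 8+9=17
- #3: cost 3, value 9
Best: 21 util.

21 util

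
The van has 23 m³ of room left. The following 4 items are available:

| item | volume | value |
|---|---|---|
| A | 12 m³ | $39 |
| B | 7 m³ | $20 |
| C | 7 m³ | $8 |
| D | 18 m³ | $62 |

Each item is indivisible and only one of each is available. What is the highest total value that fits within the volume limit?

Check high-value combinations within 23 m³:
- D: volume 18, value 62
- A+B: volume 12+7=19, value 39+20=59
- A+C: volume 12+7=19, value 39+8=47
- A: volume 12, value 39
- B+C: volume 7+7=14, value 20+8=28
Best: $62.

$62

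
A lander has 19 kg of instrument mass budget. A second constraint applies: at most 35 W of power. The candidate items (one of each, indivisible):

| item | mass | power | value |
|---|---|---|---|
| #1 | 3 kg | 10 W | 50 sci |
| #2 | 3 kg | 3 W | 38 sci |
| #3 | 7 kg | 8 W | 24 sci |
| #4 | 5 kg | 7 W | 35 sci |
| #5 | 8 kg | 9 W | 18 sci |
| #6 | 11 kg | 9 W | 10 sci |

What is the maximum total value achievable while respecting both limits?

147 sci

Feasible sets respecting both limits:
- #1+#2+#3+#4: mass 18, power 28, value 147
- #1+#2+#4+#5: mass 19, power 29, value 141
- #1+#2+#4: mass 11, power 20, value 123
Best: 147 sci.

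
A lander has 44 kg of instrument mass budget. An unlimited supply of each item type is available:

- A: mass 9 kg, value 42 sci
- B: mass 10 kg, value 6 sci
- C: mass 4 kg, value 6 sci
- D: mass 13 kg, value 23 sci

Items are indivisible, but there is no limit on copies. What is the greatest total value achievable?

180 sci

Best value-per-unit is A at 42/9; filling with it alone gives 4×42 = 168.
Optimal mix: 4×A + 2×C → mass 44, value 180.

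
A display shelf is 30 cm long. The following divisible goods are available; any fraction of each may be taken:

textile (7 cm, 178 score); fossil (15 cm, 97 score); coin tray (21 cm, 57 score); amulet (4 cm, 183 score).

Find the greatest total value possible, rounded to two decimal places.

Take in order of value per unit:
- amulet (183/4 per unit): all 4 → value 183, running total 183.00
- textile (178/7 per unit): all 7 → value 178, running total 361.00
- fossil (97/15 per unit): all 15 → value 97, running total 458.00
- coin tray (57/21 per unit): 4 of 21 → value 4×57/21 = 10.8571, running total 468.86
Total 468.86.

468.86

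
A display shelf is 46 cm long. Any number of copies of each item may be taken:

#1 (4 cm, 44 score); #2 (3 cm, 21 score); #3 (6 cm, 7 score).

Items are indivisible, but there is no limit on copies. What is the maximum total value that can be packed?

484 score

Best value-per-unit is #1 at 44/4, and filling with it alone uses length 11×4=44. No mix of the others beats 11×44 = 484.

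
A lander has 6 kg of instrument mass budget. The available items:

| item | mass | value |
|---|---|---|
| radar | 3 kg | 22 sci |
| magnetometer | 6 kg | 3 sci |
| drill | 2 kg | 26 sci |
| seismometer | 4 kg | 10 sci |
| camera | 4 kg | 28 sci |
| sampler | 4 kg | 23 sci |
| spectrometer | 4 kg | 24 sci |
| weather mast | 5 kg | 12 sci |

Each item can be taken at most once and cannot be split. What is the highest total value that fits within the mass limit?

Check high-value combinations within 6 kg:
- drill+camera: mass 2+4=6, value 26+28=54
- drill+spectrometer: mass 2+4=6, value 26+24=50
- drill+sampler: mass 2+4=6, value 26+23=49
Best: 54 sci.

54 sci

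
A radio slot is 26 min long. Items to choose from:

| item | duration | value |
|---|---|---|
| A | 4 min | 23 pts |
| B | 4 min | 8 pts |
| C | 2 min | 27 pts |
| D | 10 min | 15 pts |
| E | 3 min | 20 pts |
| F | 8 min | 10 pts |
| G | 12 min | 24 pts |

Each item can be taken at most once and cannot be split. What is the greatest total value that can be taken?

Check high-value combinations within 26 min:
- A+B+C+E+G: duration 4+4+2+3+12=25, value 23+8+27+20+24=102
- A+C+E+G: duration 4+2+3+12=21, value 23+27+20+24=94
- A+B+C+D+E: duration 4+4+2+10+3=23, value 23+8+27+15+20=93
Best: 102 pts.

102 pts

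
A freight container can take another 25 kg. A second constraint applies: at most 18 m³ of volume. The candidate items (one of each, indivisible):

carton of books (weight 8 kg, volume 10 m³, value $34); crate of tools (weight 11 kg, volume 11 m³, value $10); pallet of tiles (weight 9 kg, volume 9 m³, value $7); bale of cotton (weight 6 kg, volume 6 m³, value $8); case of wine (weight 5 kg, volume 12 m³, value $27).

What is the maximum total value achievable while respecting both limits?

$42

Feasible sets respecting both limits:
- carton of books+bale of cotton: weight 14, volume 16, value 42
- bale of cotton+case of wine: weight 11, volume 18, value 35
- carton of books: weight 8, volume 10, value 34
Best: $42.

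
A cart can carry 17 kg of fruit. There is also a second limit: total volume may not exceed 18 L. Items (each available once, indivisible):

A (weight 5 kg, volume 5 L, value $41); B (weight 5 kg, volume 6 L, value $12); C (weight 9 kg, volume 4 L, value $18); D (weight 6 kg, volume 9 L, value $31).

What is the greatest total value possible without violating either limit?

Feasible sets respecting both limits:
- A+D: weight 11, volume 14, value 72
- A+C: weight 14, volume 9, value 59
- A+B: weight 10, volume 11, value 53
- C+D: weight 15, volume 13, value 49
Best: $72.

$72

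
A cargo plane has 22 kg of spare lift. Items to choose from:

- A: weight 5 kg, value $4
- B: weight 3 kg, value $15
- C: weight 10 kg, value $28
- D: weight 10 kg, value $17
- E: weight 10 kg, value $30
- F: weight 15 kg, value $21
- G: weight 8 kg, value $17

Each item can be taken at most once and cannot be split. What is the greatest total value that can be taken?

This is a 0/1 knapsack; check combinations near the capacity.
- B+E+G: weight 3+10+8=21, value 15+30+17=62
- B+C+G: weight 3+10+8=21, value 15+28+17=60
- C+E: weight 10+10=20, value 28+30=58
- A+B+E: weight 5+3+10=18, value 4+15+30=49
- B+D+G: weight 3+10+8=21, value 15+17+17=49
Best: $62.

$62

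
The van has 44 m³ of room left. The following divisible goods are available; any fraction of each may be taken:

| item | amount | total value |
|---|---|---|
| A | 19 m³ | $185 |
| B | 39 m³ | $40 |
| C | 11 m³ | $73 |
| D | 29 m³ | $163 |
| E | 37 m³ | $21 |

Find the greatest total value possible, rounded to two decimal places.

Take in order of value per unit:
- A (185/19 per unit): all 19 → value 185, running total 185.00
- C (73/11 per unit): all 11 → value 73, running total 258.00
- D (163/29 per unit): 14 of 29 → value 14×163/29 = 78.6897, running total 336.69
Total 336.69.

336.69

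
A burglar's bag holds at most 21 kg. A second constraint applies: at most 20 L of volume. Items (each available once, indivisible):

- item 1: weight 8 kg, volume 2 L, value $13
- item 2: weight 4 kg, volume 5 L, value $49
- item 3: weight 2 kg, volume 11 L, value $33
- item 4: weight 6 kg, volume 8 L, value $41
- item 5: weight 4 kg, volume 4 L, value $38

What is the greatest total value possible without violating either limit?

$128

Feasible sets respecting both limits:
- item 2+item 4+item 5: weight 14, volume 17, value 128
- item 2+item 3+item 5: weight 10, volume 20, value 120
- item 1+item 2+item 4: weight 18, volume 15, value 103
- item 1+item 2+item 5: weight 16, volume 11, value 100
Best: $128.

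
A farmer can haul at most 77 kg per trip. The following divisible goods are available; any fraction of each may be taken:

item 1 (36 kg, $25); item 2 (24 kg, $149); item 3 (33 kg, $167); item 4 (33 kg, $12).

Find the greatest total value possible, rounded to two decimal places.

Take in order of value per unit:
- item 2 (149/24 per unit): all 24 → value 149, running total 149.00
- item 3 (167/33 per unit): all 33 → value 167, running total 316.00
- item 1 (25/36 per unit): 20 of 36 → value 20×25/36 = 13.8889, running total 329.89
Total 329.89.

329.89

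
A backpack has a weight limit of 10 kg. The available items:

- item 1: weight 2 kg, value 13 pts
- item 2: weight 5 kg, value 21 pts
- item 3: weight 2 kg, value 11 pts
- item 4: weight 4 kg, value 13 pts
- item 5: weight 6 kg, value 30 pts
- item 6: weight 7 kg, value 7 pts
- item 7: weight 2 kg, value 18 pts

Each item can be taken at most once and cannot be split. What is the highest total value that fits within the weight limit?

61 pts

Check high-value combinations within 10 kg:
- item 1+item 5+item 7: weight 2+6+2=10, value 13+30+18=61
- item 3+item 5+item 7: weight 2+6+2=10, value 11+30+18=59
- item 1+item 3+item 4+item 7: weight 2+2+4+2=10, value 13+11+13+18=55
- item 1+item 3+item 5: weight 2+2+6=10, value 13+11+30=54
Best: 61 pts.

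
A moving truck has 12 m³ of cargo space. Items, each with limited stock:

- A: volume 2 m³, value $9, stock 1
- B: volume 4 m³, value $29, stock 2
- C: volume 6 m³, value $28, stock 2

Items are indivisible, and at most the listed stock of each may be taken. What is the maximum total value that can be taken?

$67

Top feasible selections:
- 1×A + 2×B: volume 10, value 67
- 1×A + 1×B + 1×C: volume 12, value 66
- 2×B: volume 8, value 58
- 1×B + 1×C: volume 10, value 57
Best: $67.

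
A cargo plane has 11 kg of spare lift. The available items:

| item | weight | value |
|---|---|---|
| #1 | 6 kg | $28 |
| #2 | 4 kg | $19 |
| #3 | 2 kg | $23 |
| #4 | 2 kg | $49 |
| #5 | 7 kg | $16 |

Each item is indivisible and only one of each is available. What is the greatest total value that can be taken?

$100

This is a 0/1 knapsack; check combinations near the capacity.
- #1+#3+#4: weight 6+2+2=10, value 28+23+49=100
- #2+#3+#4: weight 4+2+2=8, value 19+23+49=91
- #3+#4+#5: weight 2+2+7=11, value 23+49+16=88
- #1+#4: weight 6+2=8, value 28+49=77
Best: $100.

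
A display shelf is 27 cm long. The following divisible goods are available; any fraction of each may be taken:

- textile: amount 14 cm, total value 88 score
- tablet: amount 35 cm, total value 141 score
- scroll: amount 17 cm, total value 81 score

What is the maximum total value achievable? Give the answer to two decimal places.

149.94

Take in order of value per unit:
- textile (88/14 per unit): all 14 → value 88, running total 88.00
- scroll (81/17 per unit): 13 of 17 → value 13×81/17 = 61.9412, running total 149.94
Total 149.94.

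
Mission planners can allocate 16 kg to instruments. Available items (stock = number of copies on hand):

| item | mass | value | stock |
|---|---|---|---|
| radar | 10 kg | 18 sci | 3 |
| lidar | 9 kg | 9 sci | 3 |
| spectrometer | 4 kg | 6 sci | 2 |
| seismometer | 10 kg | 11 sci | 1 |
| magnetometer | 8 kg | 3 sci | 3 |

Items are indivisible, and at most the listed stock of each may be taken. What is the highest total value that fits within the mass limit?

24 sci

Best selections within mass 16 and stock limits:
- 1×radar + 1×spectrometer: mass 14, value 24
- 1×radar: mass 10, value 18
- 1×spectrometer + 1×seismometer: mass 14, value 17
- 1×lidar + 1×spectrometer: mass 13, value 15
Best: 24 sci.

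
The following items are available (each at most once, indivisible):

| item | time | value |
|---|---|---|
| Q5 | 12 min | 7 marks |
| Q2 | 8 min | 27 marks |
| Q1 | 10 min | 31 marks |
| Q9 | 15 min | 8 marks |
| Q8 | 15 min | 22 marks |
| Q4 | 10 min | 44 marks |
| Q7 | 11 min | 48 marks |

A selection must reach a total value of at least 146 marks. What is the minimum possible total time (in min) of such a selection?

39

Subsets with value ≥ 146, sorted by total time:
- Q2+Q1+Q4+Q7: time 39, value 150
- Q5+Q2+Q1+Q4+Q7: time 51, value 157
Minimum time: 39 min.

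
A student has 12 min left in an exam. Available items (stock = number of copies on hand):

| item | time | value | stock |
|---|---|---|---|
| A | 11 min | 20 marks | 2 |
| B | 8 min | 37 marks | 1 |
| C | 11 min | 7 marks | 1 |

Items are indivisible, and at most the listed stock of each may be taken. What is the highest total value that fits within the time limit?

37 marks

Top feasible selections:
- 1×B: time 8, value 37
- 1×A: time 11, value 20
- 1×C: time 11, value 7
Best: 37 marks.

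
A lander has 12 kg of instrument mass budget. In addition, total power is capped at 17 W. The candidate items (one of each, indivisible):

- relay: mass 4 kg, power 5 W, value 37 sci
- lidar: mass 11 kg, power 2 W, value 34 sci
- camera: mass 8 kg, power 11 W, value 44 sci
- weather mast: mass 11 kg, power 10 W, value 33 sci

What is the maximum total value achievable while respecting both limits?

Feasible sets respecting both limits:
- relay+camera: mass 12, power 16, value 81
- camera: mass 8, power 11, value 44
- relay: mass 4, power 5, value 37
- lidar: mass 11, power 2, value 34
Best: 81 sci.

81 sci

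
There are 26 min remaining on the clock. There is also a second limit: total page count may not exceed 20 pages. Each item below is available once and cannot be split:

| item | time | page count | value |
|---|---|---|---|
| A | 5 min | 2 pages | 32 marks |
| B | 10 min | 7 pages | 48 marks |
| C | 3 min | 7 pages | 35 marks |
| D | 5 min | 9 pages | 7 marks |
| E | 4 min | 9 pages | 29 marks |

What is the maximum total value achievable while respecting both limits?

115 marks

Feasible sets respecting both limits:
- A+B+C: time 18, page count 16, value 115
- A+B+E: time 19, page count 18, value 109
- A+C+E: time 12, page count 18, value 96
Best: 115 marks.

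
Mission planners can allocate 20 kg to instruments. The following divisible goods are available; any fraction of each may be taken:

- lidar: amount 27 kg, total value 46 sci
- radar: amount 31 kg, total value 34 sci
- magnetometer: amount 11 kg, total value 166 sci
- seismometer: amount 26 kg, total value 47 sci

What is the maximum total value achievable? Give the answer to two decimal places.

182.27

Take in order of value per unit:
- magnetometer (166/11 per unit): all 11 → value 166, running total 166.00
- seismometer (47/26 per unit): 9 of 26 → value 9×47/26 = 16.2692, running total 182.27
Total 182.27.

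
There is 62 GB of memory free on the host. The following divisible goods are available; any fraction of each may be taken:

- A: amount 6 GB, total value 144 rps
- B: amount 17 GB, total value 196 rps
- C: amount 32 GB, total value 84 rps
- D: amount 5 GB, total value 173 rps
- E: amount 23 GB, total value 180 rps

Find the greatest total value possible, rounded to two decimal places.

Take in order of value per unit:
- D (173/5 per unit): all 5 → value 173, running total 173.00
- A (144/6 per unit): all 6 → value 144, running total 317.00
- B (196/17 per unit): all 17 → value 196, running total 513.00
- E (180/23 per unit): all 23 → value 180, running total 693.00
- C (84/32 per unit): 11 of 32 → value 11×84/32 = 28.8750, running total 721.88
Total 721.88.

721.88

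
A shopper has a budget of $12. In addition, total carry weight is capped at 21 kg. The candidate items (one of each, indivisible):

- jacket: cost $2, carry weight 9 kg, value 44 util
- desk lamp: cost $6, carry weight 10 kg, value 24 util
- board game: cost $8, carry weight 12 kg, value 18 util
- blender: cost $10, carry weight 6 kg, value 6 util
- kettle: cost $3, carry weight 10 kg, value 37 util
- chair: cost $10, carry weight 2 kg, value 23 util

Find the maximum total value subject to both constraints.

Feasible sets respecting both limits:
- jacket+kettle: cost 5, carry weight 19, value 81
- jacket+desk lamp: cost 8, carry weight 19, value 68
- jacket+chair: cost 12, carry weight 11, value 67
- jacket+board game: cost 10, carry weight 21, value 62
Best: 81 util.

81 util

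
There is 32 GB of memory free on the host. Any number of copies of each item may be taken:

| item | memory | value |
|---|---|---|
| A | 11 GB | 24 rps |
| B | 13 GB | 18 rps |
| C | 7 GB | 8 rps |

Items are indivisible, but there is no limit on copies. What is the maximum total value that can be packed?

56 rps

Best value-per-unit is A at 24/11; filling with it alone gives 2×24 = 48.
Optimal mix: 2×A + 1×C → memory 29, value 56.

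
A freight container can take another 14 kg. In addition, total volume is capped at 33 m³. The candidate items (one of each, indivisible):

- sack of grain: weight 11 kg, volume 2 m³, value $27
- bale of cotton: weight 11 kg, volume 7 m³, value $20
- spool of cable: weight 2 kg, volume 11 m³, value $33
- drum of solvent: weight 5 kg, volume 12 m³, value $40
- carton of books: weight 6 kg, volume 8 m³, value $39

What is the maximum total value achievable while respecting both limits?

$112

Feasible sets respecting both limits:
- spool of cable+drum of solvent+carton of books: weight 13, volume 31, value 112
- drum of solvent+carton of books: weight 11, volume 20, value 79
- spool of cable+drum of solvent: weight 7, volume 23, value 73
- spool of cable+carton of books: weight 8, volume 19, value 72
Best: $112.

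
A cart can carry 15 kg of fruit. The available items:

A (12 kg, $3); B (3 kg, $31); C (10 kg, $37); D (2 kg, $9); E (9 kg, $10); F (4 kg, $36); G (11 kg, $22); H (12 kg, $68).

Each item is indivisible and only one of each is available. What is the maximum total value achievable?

$99

Check high-value combinations within 15 kg:
- B+H: weight 3+12=15, value 31+68=99
- D+H: weight 2+12=14, value 9+68=77
- B+C+D: weight 3+10+2=15, value 31+37+9=77
Best: $99.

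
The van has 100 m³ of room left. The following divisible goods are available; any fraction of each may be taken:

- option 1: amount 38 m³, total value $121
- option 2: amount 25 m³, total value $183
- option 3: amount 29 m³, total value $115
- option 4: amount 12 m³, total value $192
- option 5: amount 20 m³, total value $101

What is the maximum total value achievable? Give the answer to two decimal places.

Take in order of value per unit:
- option 4 (192/12 per unit): all 12 → value 192, running total 192.00
- option 2 (183/25 per unit): all 25 → value 183, running total 375.00
- option 5 (101/20 per unit): all 20 → value 101, running total 476.00
- option 3 (115/29 per unit): all 29 → value 115, running total 591.00
- option 1 (121/38 per unit): 14 of 38 → value 14×121/38 = 44.5789, running total 635.58
Total 635.58.

635.58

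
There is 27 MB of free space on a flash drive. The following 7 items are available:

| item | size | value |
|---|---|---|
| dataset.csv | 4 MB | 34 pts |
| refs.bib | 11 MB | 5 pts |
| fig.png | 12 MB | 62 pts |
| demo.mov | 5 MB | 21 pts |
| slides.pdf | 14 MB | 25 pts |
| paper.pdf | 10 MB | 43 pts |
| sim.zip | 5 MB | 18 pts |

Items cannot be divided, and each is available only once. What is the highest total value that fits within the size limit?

Check high-value combinations within 27 MB:
- dataset.csv+fig.png+paper.pdf: size 4+12+10=26, value 34+62+43=139
- dataset.csv+fig.png+demo.mov+sim.zip: size 4+12+5+5=26, value 34+62+21+18=135
- fig.png+demo.mov+paper.pdf: size 12+5+10=27, value 62+21+43=126
- fig.png+paper.pdf+sim.zip: size 12+10+5=27, value 62+43+18=123
Best: 139 pts.

139 pts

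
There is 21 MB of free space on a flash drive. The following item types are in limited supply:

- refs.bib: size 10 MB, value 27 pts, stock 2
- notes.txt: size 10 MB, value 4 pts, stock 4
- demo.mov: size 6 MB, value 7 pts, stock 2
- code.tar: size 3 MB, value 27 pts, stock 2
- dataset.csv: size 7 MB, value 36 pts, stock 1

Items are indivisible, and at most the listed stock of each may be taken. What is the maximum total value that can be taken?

Best selections within size 21 and stock limits:
- 1×demo.mov + 2×code.tar + 1×dataset.csv: size 19, value 97
- 2×code.tar + 1×dataset.csv: size 13, value 90
Best: 97 pts.

97 pts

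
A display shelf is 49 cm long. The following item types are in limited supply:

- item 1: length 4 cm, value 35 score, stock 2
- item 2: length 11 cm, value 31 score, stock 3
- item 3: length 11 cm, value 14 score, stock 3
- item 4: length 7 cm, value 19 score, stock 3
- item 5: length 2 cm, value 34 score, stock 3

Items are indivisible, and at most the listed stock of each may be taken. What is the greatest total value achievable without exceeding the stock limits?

265 score

Best selections within length 49 and stock limits:
- 2×item 1 + 3×item 2 + 3×item 5: length 47, value 265
- 2×item 1 + 1×item 2 + 3×item 4 + 3×item 5: length 46, value 260
- 2×item 1 + 2×item 2 + 1×item 4 + 3×item 5: length 43, value 253
- 2×item 1 + 2×item 2 + 1×item 3 + 3×item 5: length 47, value 248
Best: 265 score.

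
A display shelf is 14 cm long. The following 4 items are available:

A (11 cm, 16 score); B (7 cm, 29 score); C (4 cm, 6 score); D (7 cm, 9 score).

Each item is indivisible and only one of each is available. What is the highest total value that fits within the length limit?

38 score

Check high-value combinations within 14 cm:
- B+D: length 7+7=14, value 29+9=38
- B+C: length 7+4=11, value 29+6=35
- B: length 7, value 29
Best: 38 score.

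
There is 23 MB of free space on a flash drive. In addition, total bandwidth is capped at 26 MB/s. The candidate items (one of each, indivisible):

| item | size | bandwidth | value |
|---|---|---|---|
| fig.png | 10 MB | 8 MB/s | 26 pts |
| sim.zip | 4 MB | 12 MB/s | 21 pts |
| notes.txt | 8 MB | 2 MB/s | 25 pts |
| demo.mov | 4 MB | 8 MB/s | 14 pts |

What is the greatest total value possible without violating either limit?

72 pts

Feasible sets respecting both limits:
- fig.png+sim.zip+notes.txt: size 22, bandwidth 22, value 72
- fig.png+notes.txt+demo.mov: size 22, bandwidth 18, value 65
- sim.zip+notes.txt+demo.mov: size 16, bandwidth 22, value 60
- fig.png+notes.txt: size 18, bandwidth 10, value 51
Best: 72 pts.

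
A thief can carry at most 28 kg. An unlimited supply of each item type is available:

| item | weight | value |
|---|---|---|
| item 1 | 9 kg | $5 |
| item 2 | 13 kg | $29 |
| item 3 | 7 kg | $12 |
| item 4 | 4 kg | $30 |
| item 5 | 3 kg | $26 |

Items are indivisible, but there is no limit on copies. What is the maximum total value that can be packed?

Best value-per-unit is item 5 at 26/3; filling with it alone gives 9×26 = 234.
Optimal mix: 1×item 4 + 8×item 5 → weight 28, value 238.

$238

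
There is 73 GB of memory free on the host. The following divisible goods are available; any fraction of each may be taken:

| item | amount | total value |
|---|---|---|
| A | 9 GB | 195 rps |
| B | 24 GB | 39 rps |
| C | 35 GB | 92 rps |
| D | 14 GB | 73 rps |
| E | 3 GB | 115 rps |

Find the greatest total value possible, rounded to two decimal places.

Take in order of value per unit:
- E (115/3 per unit): all 3 → value 115, running total 115.00
- A (195/9 per unit): all 9 → value 195, running total 310.00
- D (73/14 per unit): all 14 → value 73, running total 383.00
- C (92/35 per unit): all 35 → value 92, running total 475.00
- B (39/24 per unit): 12 of 24 → value 12×39/24 = 19.5000, running total 494.50
Total 494.50.

494.50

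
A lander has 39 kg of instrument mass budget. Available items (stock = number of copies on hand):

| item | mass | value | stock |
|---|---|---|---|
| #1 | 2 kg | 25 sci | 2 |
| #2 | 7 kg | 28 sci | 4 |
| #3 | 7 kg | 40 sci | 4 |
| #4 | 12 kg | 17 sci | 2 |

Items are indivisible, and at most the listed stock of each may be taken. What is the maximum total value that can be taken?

Best selections within mass 39 and stock limits:
- 2×#1 + 1×#2 + 4×#3: mass 39, value 238
- 2×#1 + 2×#2 + 3×#3: mass 39, value 226
- 2×#1 + 3×#2 + 2×#3: mass 39, value 214
- 1×#1 + 1×#2 + 4×#3: mass 37, value 213
Best: 238 sci.

238 sci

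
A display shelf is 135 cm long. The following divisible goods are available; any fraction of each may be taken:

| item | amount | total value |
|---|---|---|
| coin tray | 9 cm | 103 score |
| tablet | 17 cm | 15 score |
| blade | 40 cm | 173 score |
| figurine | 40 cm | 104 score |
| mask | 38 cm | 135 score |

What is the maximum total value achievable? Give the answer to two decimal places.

Take in order of value per unit:
- coin tray (103/9 per unit): all 9 → value 103, running total 103.00
- blade (173/40 per unit): all 40 → value 173, running total 276.00
- mask (135/38 per unit): all 38 → value 135, running total 411.00
- figurine (104/40 per unit): all 40 → value 104, running total 515.00
- tablet (15/17 per unit): 8 of 17 → value 8×15/17 = 7.0588, running total 522.06
Total 522.06.

522.06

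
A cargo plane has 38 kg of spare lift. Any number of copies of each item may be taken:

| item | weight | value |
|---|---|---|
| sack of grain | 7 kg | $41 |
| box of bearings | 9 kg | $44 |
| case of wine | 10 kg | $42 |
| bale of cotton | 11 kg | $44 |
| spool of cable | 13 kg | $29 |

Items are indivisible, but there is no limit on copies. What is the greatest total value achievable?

Best value-per-unit is sack of grain at 41/7; filling with it alone gives 5×41 = 205.
Optimal mix: 4×sack of grain + 1×box of bearings → weight 37, value 208.

$208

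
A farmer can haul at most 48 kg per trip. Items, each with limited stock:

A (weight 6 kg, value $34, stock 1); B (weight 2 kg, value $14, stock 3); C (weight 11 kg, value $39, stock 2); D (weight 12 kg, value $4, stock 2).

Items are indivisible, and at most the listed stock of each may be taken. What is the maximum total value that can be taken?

Best selections within weight 48 and stock limits:
- 1×A + 3×B + 2×C + 1×D: weight 46, value 158
- 1×A + 3×B + 2×C: weight 34, value 154
- 1×A + 2×B + 2×C + 1×D: weight 44, value 144
- 1×A + 2×B + 2×C: weight 32, value 140
Best: $158.

$158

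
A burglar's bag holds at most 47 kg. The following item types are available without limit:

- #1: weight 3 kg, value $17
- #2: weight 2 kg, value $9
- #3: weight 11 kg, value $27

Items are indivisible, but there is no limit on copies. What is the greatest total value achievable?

$264

Best value-per-unit is #1 at 17/3; filling with it alone gives 15×17 = 255.
Optimal mix: 15×#1 + 1×#2 → weight 47, value 264.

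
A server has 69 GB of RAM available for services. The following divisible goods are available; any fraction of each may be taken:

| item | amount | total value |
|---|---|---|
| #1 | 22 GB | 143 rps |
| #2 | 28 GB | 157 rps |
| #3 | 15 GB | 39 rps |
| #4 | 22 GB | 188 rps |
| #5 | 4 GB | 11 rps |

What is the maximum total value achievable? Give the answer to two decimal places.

471.18

Take in order of value per unit:
- #4 (188/22 per unit): all 22 → value 188, running total 188.00
- #1 (143/22 per unit): all 22 → value 143, running total 331.00
- #2 (157/28 per unit): 25 of 28 → value 25×157/28 = 140.1786, running total 471.18
Total 471.18.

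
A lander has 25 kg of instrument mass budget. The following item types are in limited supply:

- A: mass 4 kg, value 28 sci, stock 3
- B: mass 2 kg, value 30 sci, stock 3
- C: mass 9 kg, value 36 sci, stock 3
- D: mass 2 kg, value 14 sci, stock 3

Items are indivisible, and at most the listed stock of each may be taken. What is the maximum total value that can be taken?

Top feasible selections:
- 3×A + 3×B + 3×D: mass 24, value 216
- 3×A + 3×B + 2×D: mass 22, value 202
Best: 216 sci.

216 sci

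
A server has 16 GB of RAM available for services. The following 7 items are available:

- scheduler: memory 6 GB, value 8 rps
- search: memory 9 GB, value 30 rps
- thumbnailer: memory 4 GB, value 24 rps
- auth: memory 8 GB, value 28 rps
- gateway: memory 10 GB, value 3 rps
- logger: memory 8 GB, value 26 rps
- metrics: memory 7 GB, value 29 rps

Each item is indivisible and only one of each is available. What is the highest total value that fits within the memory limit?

59 rps

Check high-value combinations within 16 GB:
- search+metrics: memory 9+7=16, value 30+29=59
- auth+metrics: memory 8+7=15, value 28+29=57
- logger+metrics: memory 8+7=15, value 26+29=55
- search+thumbnailer: memory 9+4=13, value 30+24=54
- auth+logger: memory 8+8=16, value 28+26=54
Best: 59 rps.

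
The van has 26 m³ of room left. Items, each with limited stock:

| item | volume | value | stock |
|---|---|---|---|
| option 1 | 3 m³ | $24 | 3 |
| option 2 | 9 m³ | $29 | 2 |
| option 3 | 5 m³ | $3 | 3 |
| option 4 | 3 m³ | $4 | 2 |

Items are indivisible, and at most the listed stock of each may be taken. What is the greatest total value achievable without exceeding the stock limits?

Best selections within volume 26 and stock limits:
- 3×option 1 + 1×option 2 + 2×option 4: volume 24, value 109
- 3×option 1 + 1×option 2 + 1×option 3 + 1×option 4: volume 26, value 108
- 2×option 1 + 2×option 2: volume 24, value 106
- 3×option 1 + 1×option 2 + 1×option 4: volume 21, value 105
Best: $109.

$109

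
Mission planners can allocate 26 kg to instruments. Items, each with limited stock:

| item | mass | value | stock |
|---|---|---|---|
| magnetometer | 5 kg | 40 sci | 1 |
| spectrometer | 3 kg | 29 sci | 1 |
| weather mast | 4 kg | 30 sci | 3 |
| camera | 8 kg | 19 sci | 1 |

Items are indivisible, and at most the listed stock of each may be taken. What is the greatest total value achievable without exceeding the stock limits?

Top feasible selections:
- 1×magnetometer + 1×spectrometer + 3×weather mast: mass 20, value 159
- 1×magnetometer + 3×weather mast + 1×camera: mass 25, value 149
- 1×magnetometer + 1×spectrometer + 2×weather mast + 1×camera: mass 24, value 148
Best: 159 sci.

159 sci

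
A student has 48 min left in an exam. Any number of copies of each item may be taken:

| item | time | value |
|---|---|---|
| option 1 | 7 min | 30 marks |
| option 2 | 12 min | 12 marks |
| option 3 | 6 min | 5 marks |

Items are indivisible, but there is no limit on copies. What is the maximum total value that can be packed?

Best value-per-unit is option 1 at 30/7; filling with it alone gives 6×30 = 180.
Optimal mix: 6×option 1 + 1×option 3 → time 48, value 185.

185 marks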